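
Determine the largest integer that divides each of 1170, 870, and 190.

10

1170 = 2 × 3^2 × 5 × 13
870 = 2 × 3 × 5 × 29
190 = 2 × 5 × 19
gcd(1170, 870, 190) = 2 × 5 = 10.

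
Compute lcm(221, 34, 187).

221 = 13 × 17
34 = 2 × 17
187 = 11 × 17
LCM(221, 34, 187) = 2 × 11 × 13 × 17 = 4862.

4862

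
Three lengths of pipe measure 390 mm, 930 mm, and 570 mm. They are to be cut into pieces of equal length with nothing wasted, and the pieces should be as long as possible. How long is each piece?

30 mm

Each piece length must divide every original length, so the longest possible is gcd(390, 930, 570).
390 = 2 × 3 × 5 × 13
930 = 2 × 3 × 5 × 31
570 = 2 × 3 × 5 × 19
gcd(390, 930, 570) = 2 × 3 × 5 = 30.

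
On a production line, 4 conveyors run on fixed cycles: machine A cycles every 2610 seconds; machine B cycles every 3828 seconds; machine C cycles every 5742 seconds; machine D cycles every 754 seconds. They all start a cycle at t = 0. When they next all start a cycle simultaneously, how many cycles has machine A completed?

They are all back at their starting positions together after one LCM of the periods.
2610 = 2 × 3^2 × 5 × 29
3828 = 2^2 × 3 × 11 × 29
5742 = 2 × 3^2 × 11 × 29
754 = 2 × 13 × 29
LCM(2610, 3828, 5742, 754) = 2^2 × 3^2 × 5 × 11 × 13 × 29 = 746460.
Cycles for period 2610: 746460 / 2610 = 286.

286 cycles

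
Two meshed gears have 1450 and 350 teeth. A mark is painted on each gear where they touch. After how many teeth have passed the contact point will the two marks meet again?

10150 teeth

The first simultaneous occurrence is after LCM of the individual periods.
1450 = 2 × 5^2 × 29
350 = 2 × 5^2 × 7
LCM(1450, 350) = 2 × 5^2 × 7 × 29 = 10150.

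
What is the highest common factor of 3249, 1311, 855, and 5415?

57

3249 = 3^2 × 19^2
1311 = 3 × 19 × 23
855 = 3^2 × 5 × 19
5415 = 3 × 5 × 19^2
gcd(3249, 1311, 855, 5415) = 3 × 19 = 57.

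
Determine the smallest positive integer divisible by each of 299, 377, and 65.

299 = 13 × 23
377 = 13 × 29
65 = 5 × 13
LCM(299, 377, 65) = 5 × 13 × 23 × 29 = 43355.

43355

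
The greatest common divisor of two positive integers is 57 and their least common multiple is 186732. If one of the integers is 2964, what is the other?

For two integers, gcd × lcm = product, so the other is (57 × 186732) / 2964 = 10643724 / 2964 = 3591.

3591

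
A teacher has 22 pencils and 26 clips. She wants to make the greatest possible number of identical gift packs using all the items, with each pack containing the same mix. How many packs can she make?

By the Euclidean algorithm:
26 = 1 × 22 + 4
22 = 5 × 4 + 2
4 = 2 × 2 + 0
gcd(22, 26) = 2.

2 packs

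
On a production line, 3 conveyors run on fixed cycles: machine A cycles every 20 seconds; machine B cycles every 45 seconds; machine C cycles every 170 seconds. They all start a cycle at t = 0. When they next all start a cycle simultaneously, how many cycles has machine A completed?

The first common completion time is the LCM of the periods.
20 = 2^2 × 5
45 = 3^2 × 5
170 = 2 × 5 × 17
LCM(20, 45, 170) = 2^2 × 3^2 × 5 × 17 = 3060.
Cycles for period 20: 3060 / 20 = 153.

153 cycles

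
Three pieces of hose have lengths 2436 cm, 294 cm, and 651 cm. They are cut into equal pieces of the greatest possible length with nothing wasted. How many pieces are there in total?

Piece length = gcd(2436, 294, 651).
2436 = 2^2 × 3 × 7 × 29
294 = 2 × 3 × 7^2
651 = 3 × 7 × 31
gcd(2436, 294, 651) = 3 × 7 = 21.
Total pieces = 2436/21 + 294/21 + 651/21 = 116 + 14 + 31 = 161.

161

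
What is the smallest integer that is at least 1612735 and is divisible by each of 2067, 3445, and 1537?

1798290

The integer must be a common multiple of 2067, 3445, and 1537, so a multiple of their LCM.
2067 = 3 × 13 × 53
3445 = 5 × 13 × 53
1537 = 29 × 53
LCM(2067, 3445, 1537) = 3 × 5 × 13 × 29 × 53 = 299715.
Smallest multiple of 299715 that is ≥ 1612735: ⌈1612735/299715⌉ × 299715 = 6 × 299715 = 1798290.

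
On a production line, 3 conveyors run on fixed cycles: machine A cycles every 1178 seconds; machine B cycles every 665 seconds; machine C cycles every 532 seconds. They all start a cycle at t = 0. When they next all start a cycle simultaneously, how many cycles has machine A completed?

The first common completion time is the LCM of the periods.
1178 = 2 × 19 × 31
665 = 5 × 7 × 19
532 = 2^2 × 7 × 19
LCM(1178, 665, 532) = 2^2 × 5 × 7 × 19 × 31 = 82460.
Cycles for period 1178: 82460 / 1178 = 70.

70 cycles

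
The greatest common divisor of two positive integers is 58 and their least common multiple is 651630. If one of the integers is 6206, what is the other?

6090

For two integers, gcd × lcm = product, so the other is (58 × 651630) / 6206 = 37794540 / 6206 = 6090.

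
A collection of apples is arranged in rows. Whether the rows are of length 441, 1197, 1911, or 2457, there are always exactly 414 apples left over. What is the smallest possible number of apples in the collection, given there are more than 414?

327195

N − 414 must be a common multiple of 441, 1197, 1911, and 2457.
441 = 3^2 × 7^2
1197 = 3^2 × 7 × 19
1911 = 3 × 7^2 × 13
2457 = 3^3 × 7 × 13
LCM(441, 1197, 1911, 2457) = 3^3 × 7^2 × 13 × 19 = 326781.
Smallest N > 414 is LCM + 414 = 326781 + 414 = 327195.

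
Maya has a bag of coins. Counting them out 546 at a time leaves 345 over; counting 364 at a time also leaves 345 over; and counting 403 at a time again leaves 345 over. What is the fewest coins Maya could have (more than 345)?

34197

N − 345 must be a common multiple of 546, 364, and 403.
546 = 2 × 3 × 7 × 13
364 = 2^2 × 7 × 13
403 = 13 × 31
LCM(546, 364, 403) = 2^2 × 3 × 7 × 13 × 31 = 33852.
Smallest N > 345 is LCM + 345 = 33852 + 345 = 34197.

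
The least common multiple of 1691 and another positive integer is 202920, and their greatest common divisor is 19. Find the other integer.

2280

gcd × lcm = product of the two integers, so the other integer is (19 × 202920) / 1691 = 2280.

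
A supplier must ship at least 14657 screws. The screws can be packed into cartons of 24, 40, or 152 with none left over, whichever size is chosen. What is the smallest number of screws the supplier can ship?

The number of screws must be a common multiple of 24, 40, and 152, so a multiple of their LCM.
24 = 2^3 × 3
40 = 2^3 × 5
152 = 2^3 × 19
LCM(24, 40, 152) = 2^3 × 3 × 5 × 19 = 2280.
Smallest multiple of 2280 that is ≥ 14657: ⌈14657/2280⌉ × 2280 = 7 × 2280 = 15960.

15960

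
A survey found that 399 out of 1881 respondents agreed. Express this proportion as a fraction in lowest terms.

7/33

399 = 3 × 7 × 19
1881 = 3^2 × 11 × 19
gcd(399, 1881) = 3 × 19 = 57.
Divide numerator and denominator by 57: 399/1881 = 7/33.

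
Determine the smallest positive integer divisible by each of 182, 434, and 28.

182 = 2 × 7 × 13
434 = 2 × 7 × 31
28 = 2^2 × 7
LCM(182, 434, 28) = 2^2 × 7 × 13 × 31 = 11284.

11284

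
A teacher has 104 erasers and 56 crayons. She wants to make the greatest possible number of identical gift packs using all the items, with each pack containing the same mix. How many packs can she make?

The pack count must divide each quantity, so the greatest is gcd(104, 56).
104 = 2^3 × 13
56 = 2^3 × 7
gcd(104, 56) = 2^3 = 8.

8 packs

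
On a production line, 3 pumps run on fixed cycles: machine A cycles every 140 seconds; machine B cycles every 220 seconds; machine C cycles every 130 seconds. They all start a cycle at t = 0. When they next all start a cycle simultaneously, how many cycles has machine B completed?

They are all back at their starting positions together after one LCM of the periods.
140 = 2^2 × 5 × 7
220 = 2^2 × 5 × 11
130 = 2 × 5 × 13
LCM(140, 220, 130) = 2^2 × 5 × 7 × 11 × 13 = 20020.
Cycles for period 220: 20020 / 220 = 91.

91 cycles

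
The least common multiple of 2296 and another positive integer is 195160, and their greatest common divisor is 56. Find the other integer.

gcd × lcm = product of the two integers, so the other integer is (56 × 195160) / 2296 = 4760.

4760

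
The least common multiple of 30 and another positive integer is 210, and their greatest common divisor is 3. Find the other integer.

gcd × lcm = product of the two integers, so the other integer is (3 × 210) / 30 = 21.

21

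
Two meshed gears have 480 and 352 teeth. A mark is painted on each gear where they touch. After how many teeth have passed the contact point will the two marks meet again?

The first simultaneous occurrence is after LCM of the individual periods.
480 = 2^5 × 3 × 5
352 = 2^5 × 11
LCM(480, 352) = 2^5 × 3 × 5 × 11 = 5280.

5280 teeth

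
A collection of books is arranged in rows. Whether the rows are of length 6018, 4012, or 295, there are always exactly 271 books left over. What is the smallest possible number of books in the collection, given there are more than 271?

60451

N − 271 must be a common multiple of 6018, 4012, and 295.
6018 = 2 × 3 × 17 × 59
4012 = 2^2 × 17 × 59
295 = 5 × 59
LCM(6018, 4012, 295) = 2^2 × 3 × 5 × 17 × 59 = 60180.
Smallest N > 271 is LCM + 271 = 60180 + 271 = 60451.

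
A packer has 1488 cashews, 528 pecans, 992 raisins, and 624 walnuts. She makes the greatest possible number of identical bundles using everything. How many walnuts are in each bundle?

Number of bundles = gcd(1488, 528, 992, 624).
1488 = 2^4 × 3 × 31
528 = 2^4 × 3 × 11
992 = 2^5 × 31
624 = 2^4 × 3 × 13
gcd(1488, 528, 992, 624) = 2^4 = 16.
walnuts per bundle = 624 / 16 = 39.

39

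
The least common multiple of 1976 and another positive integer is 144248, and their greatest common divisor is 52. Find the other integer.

gcd × lcm = product of the two integers, so the other integer is (52 × 144248) / 1976 = 3796.

3796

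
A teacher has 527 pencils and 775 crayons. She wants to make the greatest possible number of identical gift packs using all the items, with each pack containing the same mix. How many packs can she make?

The pack count must divide each quantity, so the greatest is gcd(527, 775).
527 = 17 × 31
775 = 5^2 × 31
gcd(527, 775) = 31.

31 packs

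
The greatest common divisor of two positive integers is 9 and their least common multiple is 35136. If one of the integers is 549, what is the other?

For two integers, gcd × lcm = product, so the other is (9 × 35136) / 549 = 316224 / 549 = 576.

576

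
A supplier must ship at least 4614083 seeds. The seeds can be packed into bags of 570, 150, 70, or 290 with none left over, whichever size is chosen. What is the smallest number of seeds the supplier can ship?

The number of seeds must be a common multiple of 570, 150, 70, and 290, so a multiple of their LCM.
570 = 2 × 3 × 5 × 19
150 = 2 × 3 × 5^2
70 = 2 × 5 × 7
290 = 2 × 5 × 29
LCM(570, 150, 70, 290) = 2 × 3 × 5^2 × 7 × 19 × 29 = 578550.
Smallest multiple of 578550 that is ≥ 4614083: ⌈4614083/578550⌉ × 578550 = 8 × 578550 = 4628400.

4628400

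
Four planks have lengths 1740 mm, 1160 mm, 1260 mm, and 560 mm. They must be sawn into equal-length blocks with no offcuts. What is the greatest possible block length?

20 mm

The block length must divide every plank, so the greatest is gcd(1740, 1160, 1260, 560).
1740 = 2^2 × 3 × 5 × 29
1160 = 2^3 × 5 × 29
1260 = 2^2 × 3^2 × 5 × 7
560 = 2^4 × 5 × 7
gcd(1740, 1160, 1260, 560) = 2^2 × 5 = 20.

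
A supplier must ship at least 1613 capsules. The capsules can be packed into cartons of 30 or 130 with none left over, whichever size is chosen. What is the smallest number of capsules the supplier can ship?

1950

The number of capsules must be a common multiple of 30 and 130, so a multiple of their LCM.
30 = 2 × 3 × 5
130 = 2 × 5 × 13
LCM(30, 130) = 2 × 3 × 5 × 13 = 390.
Smallest multiple of 390 that is ≥ 1613: ⌈1613/390⌉ × 390 = 5 × 390 = 1950.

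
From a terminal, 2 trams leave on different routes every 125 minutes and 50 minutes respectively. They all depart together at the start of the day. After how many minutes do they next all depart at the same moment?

250 minutes

The first simultaneous occurrence is after LCM of the individual periods.
125 = 5^3
50 = 2 × 5^2
LCM(125, 50) = 2 × 5^3 = 250.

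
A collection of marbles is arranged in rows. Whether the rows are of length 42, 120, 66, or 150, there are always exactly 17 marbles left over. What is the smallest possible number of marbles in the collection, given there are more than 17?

46217

N − 17 must be a common multiple of 42, 120, 66, and 150.
42 = 2 × 3 × 7
120 = 2^3 × 3 × 5
66 = 2 × 3 × 11
150 = 2 × 3 × 5^2
LCM(42, 120, 66, 150) = 2^3 × 3 × 5^2 × 7 × 11 = 46200.
Smallest N > 17 is LCM + 17 = 46200 + 17 = 46217.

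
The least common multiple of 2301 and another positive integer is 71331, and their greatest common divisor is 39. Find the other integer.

1209

gcd × lcm = product of the two integers, so the other integer is (39 × 71331) / 2301 = 1209.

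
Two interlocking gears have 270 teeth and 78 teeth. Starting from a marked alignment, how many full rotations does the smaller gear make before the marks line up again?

The first common completion time is the LCM of the periods.
270 = 2 × 3^3 × 5
78 = 2 × 3 × 13
LCM(270, 78) = 2 × 3^3 × 5 × 13 = 3510.
Rotations for period 78: 3510 / 78 = 45.

45 rotations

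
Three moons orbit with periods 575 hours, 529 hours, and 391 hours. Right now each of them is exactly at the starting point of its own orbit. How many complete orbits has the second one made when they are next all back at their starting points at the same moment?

425 orbits

The first common completion time is the LCM of the periods.
575 = 5^2 × 23
529 = 23^2
391 = 17 × 23
LCM(575, 529, 391) = 5^2 × 17 × 23^2 = 224825.
Orbits for period 529: 224825 / 529 = 425.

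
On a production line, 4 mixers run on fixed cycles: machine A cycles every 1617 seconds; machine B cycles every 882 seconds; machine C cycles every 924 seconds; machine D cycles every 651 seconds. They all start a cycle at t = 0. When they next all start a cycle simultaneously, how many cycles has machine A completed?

All finish a whole number of cycles simultaneously at t = LCM of the periods.
1617 = 3 × 7^2 × 11
882 = 2 × 3^2 × 7^2
924 = 2^2 × 3 × 7 × 11
651 = 3 × 7 × 31
LCM(1617, 882, 924, 651) = 2^2 × 3^2 × 7^2 × 11 × 31 = 601524.
Cycles for period 1617: 601524 / 1617 = 372.

372 cycles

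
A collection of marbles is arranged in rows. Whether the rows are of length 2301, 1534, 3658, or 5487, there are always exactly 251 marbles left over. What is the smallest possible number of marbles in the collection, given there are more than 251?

N − 251 must be a common multiple of 2301, 1534, 3658, and 5487.
2301 = 3 × 13 × 59
1534 = 2 × 13 × 59
3658 = 2 × 31 × 59
5487 = 3 × 31 × 59
LCM(2301, 1534, 3658, 5487) = 2 × 3 × 13 × 31 × 59 = 142662.
Smallest N > 251 is LCM + 251 = 142662 + 251 = 142913.

142913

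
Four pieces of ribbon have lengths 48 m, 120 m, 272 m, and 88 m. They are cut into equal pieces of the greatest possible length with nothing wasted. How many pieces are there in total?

66

Piece length = gcd(48, 120, 272, 88).
48 = 2^4 × 3
120 = 2^3 × 3 × 5
272 = 2^4 × 17
88 = 2^3 × 11
gcd(48, 120, 272, 88) = 2^3 = 8.
Total pieces = 48/8 + 120/8 + 272/8 + 88/8 = 6 + 15 + 34 + 11 = 66.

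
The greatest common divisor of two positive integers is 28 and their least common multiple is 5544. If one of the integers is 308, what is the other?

For two integers, gcd × lcm = product, so the other is (28 × 5544) / 308 = 155232 / 308 = 504.

504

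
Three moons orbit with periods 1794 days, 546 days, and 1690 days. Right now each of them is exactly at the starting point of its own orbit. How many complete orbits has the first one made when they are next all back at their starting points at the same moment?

455 orbits

The first common completion time is the LCM of the periods.
1794 = 2 × 3 × 13 × 23
546 = 2 × 3 × 7 × 13
1690 = 2 × 5 × 13^2
LCM(1794, 546, 1690) = 2 × 3 × 5 × 7 × 13^2 × 23 = 816270.
Orbits for period 1794: 816270 / 1794 = 455.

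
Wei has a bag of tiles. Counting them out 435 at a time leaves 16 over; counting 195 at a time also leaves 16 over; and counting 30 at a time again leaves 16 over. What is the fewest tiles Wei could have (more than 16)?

N − 16 must be a common multiple of 435, 195, and 30.
435 = 3 × 5 × 29
195 = 3 × 5 × 13
30 = 2 × 3 × 5
LCM(435, 195, 30) = 2 × 3 × 5 × 13 × 29 = 11310.
Smallest N > 16 is LCM + 16 = 11310 + 16 = 11326.

11326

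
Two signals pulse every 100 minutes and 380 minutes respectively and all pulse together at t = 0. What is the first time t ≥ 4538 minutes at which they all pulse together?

5700 minutes

Joint pulses occur at multiples of LCM(100, 380).
100 = 2^2 × 5^2
380 = 2^2 × 5 × 19
LCM(100, 380) = 2^2 × 5^2 × 19 = 1900.
Smallest multiple of 1900 that is ≥ 4538: ⌈4538/1900⌉ × 1900 = 3 × 1900 = 5700.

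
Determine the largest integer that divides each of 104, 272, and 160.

8

104 = 2^3 × 13
272 = 2^4 × 17
160 = 2^5 × 5
gcd(104, 272, 160) = 2^3 = 8.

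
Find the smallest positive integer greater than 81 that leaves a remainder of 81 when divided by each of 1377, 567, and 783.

N − 81 must be a common multiple of 1377, 567, and 783.
1377 = 3^4 × 17
567 = 3^4 × 7
783 = 3^3 × 29
LCM(1377, 567, 783) = 3^4 × 7 × 17 × 29 = 279531.
Smallest N > 81 is LCM + 81 = 279531 + 81 = 279612.

279612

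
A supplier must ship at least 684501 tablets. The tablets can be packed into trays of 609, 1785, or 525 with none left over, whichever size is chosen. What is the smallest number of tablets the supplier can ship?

776475

The number of tablets must be a common multiple of 609, 1785, and 525, so a multiple of their LCM.
609 = 3 × 7 × 29
1785 = 3 × 5 × 7 × 17
525 = 3 × 5^2 × 7
LCM(609, 1785, 525) = 3 × 5^2 × 7 × 17 × 29 = 258825.
Smallest multiple of 258825 that is ≥ 684501: ⌈684501/258825⌉ × 258825 = 3 × 258825 = 776475.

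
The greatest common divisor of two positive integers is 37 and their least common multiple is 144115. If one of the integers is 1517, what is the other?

3515

For two integers, gcd × lcm = product, so the other is (37 × 144115) / 1517 = 5332255 / 1517 = 3515.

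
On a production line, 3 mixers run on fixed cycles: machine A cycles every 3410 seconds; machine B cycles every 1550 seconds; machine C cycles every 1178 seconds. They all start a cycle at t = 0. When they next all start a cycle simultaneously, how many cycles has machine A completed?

95 cycles

All finish a whole number of cycles simultaneously at t = LCM of the periods.
3410 = 2 × 5 × 11 × 31
1550 = 2 × 5^2 × 31
1178 = 2 × 19 × 31
LCM(3410, 1550, 1178) = 2 × 5^2 × 11 × 19 × 31 = 323950.
Cycles for period 3410: 323950 / 3410 = 95.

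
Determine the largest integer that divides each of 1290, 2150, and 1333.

43

1290 = 2 × 3 × 5 × 43
2150 = 2 × 5^2 × 43
1333 = 31 × 43
gcd(1290, 2150, 1333) = 43.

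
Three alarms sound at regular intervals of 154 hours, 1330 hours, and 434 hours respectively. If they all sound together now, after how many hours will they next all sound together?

453530 hours

We need the least common multiple of the intervals.
154 = 2 × 7 × 11
1330 = 2 × 5 × 7 × 19
434 = 2 × 7 × 31
LCM(154, 1330, 434) = 2 × 5 × 7 × 11 × 19 × 31 = 453530.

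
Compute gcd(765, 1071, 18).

765 = 3^2 × 5 × 17
1071 = 3^2 × 7 × 17
18 = 2 × 3^2
gcd(765, 1071, 18) = 3^2 = 9.

9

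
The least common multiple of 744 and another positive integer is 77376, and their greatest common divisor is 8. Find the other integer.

832

gcd × lcm = product of the two integers, so the other integer is (8 × 77376) / 744 = 832.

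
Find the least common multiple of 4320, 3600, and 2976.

4320 = 2^5 × 3^3 × 5
3600 = 2^4 × 3^2 × 5^2
2976 = 2^5 × 3 × 31
LCM(4320, 3600, 2976) = 2^5 × 3^3 × 5^2 × 31 = 669600.

669600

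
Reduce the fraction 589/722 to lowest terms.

31/38

589 = 19 × 31
722 = 2 × 19^2
gcd(589, 722) = 19.
Divide numerator and denominator by 19: 589/722 = 31/38.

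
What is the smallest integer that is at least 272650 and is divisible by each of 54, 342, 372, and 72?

381672

The integer must be a common multiple of 54, 342, 372, and 72, so a multiple of their LCM.
54 = 2 × 3^3
342 = 2 × 3^2 × 19
372 = 2^2 × 3 × 31
72 = 2^3 × 3^2
LCM(54, 342, 372, 72) = 2^3 × 3^3 × 19 × 31 = 127224.
Smallest multiple of 127224 that is ≥ 272650: ⌈272650/127224⌉ × 127224 = 3 × 127224 = 381672.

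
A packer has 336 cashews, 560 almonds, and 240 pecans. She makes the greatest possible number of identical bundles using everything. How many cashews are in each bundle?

21

Number of bundles = gcd(336, 560, 240).
336 = 2^4 × 3 × 7
560 = 2^4 × 5 × 7
240 = 2^4 × 3 × 5
gcd(336, 560, 240) = 2^4 = 16.
cashews per bundle = 336 / 16 = 21.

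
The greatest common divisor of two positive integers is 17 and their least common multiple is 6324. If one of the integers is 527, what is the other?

For two integers, gcd × lcm = product, so the other is (17 × 6324) / 527 = 107508 / 527 = 204.

204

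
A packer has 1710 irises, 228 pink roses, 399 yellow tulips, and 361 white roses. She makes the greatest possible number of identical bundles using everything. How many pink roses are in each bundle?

Number of bundles = gcd(1710, 228, 399, 361).
1710 = 2 × 3^2 × 5 × 19
228 = 2^2 × 3 × 19
399 = 3 × 7 × 19
361 = 19^2
gcd(1710, 228, 399, 361) = 19.
pink roses per bundle = 228 / 19 = 12.

12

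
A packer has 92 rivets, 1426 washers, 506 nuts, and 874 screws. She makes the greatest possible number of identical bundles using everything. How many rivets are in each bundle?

2

Number of bundles = gcd(92, 1426, 506, 874).
92 = 2^2 × 23
1426 = 2 × 23 × 31
506 = 2 × 11 × 23
874 = 2 × 19 × 23
gcd(92, 1426, 506, 874) = 2 × 23 = 46.
rivets per bundle = 92 / 46 = 2.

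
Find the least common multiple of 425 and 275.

425 = 5^2 × 17
275 = 5^2 × 11
LCM(425, 275) = 5^2 × 11 × 17 = 4675.

4675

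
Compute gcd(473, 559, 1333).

43

473 = 11 × 43
559 = 13 × 43
1333 = 31 × 43
gcd(473, 559, 1333) = 43.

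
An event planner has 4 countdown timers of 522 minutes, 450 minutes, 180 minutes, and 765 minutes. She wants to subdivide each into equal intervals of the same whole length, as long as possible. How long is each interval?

The interval must divide each timer length; the longest such is the gcd.
522 = 2 × 3^2 × 29
450 = 2 × 3^2 × 5^2
180 = 2^2 × 3^2 × 5
765 = 3^2 × 5 × 17
gcd(522, 450, 180, 765) = 3^2 = 9.

9 minutes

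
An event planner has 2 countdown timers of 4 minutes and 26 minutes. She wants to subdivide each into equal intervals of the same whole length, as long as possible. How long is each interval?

2 minutes

The interval must divide each timer length; the longest such is the gcd.
4 = 2^2
26 = 2 × 13
gcd(4, 26) = 2.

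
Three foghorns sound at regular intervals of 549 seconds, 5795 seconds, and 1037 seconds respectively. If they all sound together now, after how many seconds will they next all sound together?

886635 seconds

We need the least common multiple of the intervals.
549 = 3^2 × 61
5795 = 5 × 19 × 61
1037 = 17 × 61
LCM(549, 5795, 1037) = 3^2 × 5 × 17 × 19 × 61 = 886635.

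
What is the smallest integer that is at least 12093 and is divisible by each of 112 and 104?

The integer must be a common multiple of 112 and 104, so a multiple of their LCM.
112 = 2^4 × 7
104 = 2^3 × 13
LCM(112, 104) = 2^4 × 7 × 13 = 1456.
Smallest multiple of 1456 that is ≥ 12093: ⌈12093/1456⌉ × 1456 = 9 × 1456 = 13104.

13104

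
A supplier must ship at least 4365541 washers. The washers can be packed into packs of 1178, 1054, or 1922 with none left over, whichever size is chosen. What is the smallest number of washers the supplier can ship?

4966448

The number of washers must be a common multiple of 1178, 1054, and 1922, so a multiple of their LCM.
1178 = 2 × 19 × 31
1054 = 2 × 17 × 31
1922 = 2 × 31^2
LCM(1178, 1054, 1922) = 2 × 17 × 19 × 31^2 = 620806.
Smallest multiple of 620806 that is ≥ 4365541: ⌈4365541/620806⌉ × 620806 = 8 × 620806 = 4966448.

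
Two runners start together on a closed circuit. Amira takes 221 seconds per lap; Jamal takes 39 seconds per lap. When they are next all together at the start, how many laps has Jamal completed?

All finish a whole number of cycles simultaneously at t = LCM of the periods.
221 = 13 × 17
39 = 3 × 13
LCM(221, 39) = 3 × 13 × 17 = 663.
Laps for period 39: 663 / 39 = 17.

17 laps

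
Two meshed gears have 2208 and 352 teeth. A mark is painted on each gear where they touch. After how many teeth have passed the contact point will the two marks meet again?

24288 teeth

We need the least common multiple of the intervals.
2208 = 2^5 × 3 × 23
352 = 2^5 × 11
LCM(2208, 352) = 2^5 × 3 × 11 × 23 = 24288.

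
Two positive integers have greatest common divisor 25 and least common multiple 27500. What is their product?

687500

For any two positive integers, gcd × lcm = product = 25 × 27500 = 687500.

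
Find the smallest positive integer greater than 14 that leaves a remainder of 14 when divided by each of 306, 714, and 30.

10724

N − 14 must be a common multiple of 306, 714, and 30.
306 = 2 × 3^2 × 17
714 = 2 × 3 × 7 × 17
30 = 2 × 3 × 5
LCM(306, 714, 30) = 2 × 3^2 × 5 × 7 × 17 = 10710.
Smallest N > 14 is LCM + 14 = 10710 + 14 = 10724.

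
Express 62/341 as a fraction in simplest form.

62 = 2 × 31
341 = 11 × 31
gcd(62, 341) = 31.
Divide numerator and denominator by 31: 62/341 = 2/11.

2/11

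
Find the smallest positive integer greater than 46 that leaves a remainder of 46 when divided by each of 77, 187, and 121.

N − 46 must be a common multiple of 77, 187, and 121.
77 = 7 × 11
187 = 11 × 17
121 = 11^2
LCM(77, 187, 121) = 7 × 11^2 × 17 = 14399.
Smallest N > 46 is LCM + 46 = 14399 + 46 = 14445.

14445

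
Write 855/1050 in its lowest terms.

57/70

855 = 3^2 × 5 × 19
1050 = 2 × 3 × 5^2 × 7
gcd(855, 1050) = 3 × 5 = 15.
Divide numerator and denominator by 15: 855/1050 = 57/70.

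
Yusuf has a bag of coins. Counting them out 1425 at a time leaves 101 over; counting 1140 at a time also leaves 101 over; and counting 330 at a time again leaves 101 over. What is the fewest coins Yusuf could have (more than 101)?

N − 101 must be a common multiple of 1425, 1140, and 330.
1425 = 3 × 5^2 × 19
1140 = 2^2 × 3 × 5 × 19
330 = 2 × 3 × 5 × 11
LCM(1425, 1140, 330) = 2^2 × 3 × 5^2 × 11 × 19 = 62700.
Smallest N > 101 is LCM + 101 = 62700 + 101 = 62801.

62801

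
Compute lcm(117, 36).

468

117 = 3^2 × 13
36 = 2^2 × 3^2
LCM(117, 36) = 2^2 × 3^2 × 13 = 468.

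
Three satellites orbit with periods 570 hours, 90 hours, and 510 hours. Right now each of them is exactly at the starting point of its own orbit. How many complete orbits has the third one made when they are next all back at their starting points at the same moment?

57 orbits

The first common completion time is the LCM of the periods.
570 = 2 × 3 × 5 × 19
90 = 2 × 3^2 × 5
510 = 2 × 3 × 5 × 17
LCM(570, 90, 510) = 2 × 3^2 × 5 × 17 × 19 = 29070.
Orbits for period 510: 29070 / 510 = 57.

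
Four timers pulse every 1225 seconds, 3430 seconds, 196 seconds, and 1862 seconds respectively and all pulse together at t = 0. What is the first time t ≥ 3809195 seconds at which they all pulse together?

Joint pulses occur at multiples of LCM(1225, 3430, 196, 1862).
1225 = 5^2 × 7^2
3430 = 2 × 5 × 7^3
196 = 2^2 × 7^2
1862 = 2 × 7^2 × 19
LCM(1225, 3430, 196, 1862) = 2^2 × 5^2 × 7^3 × 19 = 651700.
Smallest multiple of 651700 that is ≥ 3809195: ⌈3809195/651700⌉ × 651700 = 6 × 651700 = 3910200.

3910200 seconds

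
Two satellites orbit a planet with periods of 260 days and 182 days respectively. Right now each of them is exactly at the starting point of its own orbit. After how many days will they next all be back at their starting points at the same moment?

The first simultaneous occurrence is after LCM of the individual periods.
260 = 2^2 × 5 × 13
182 = 2 × 7 × 13
LCM(260, 182) = 2^2 × 5 × 7 × 13 = 1820.

1820 days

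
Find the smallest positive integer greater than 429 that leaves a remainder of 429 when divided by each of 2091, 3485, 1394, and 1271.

648639

N − 429 must be a common multiple of 2091, 3485, 1394, and 1271.
2091 = 3 × 17 × 41
3485 = 5 × 17 × 41
1394 = 2 × 17 × 41
1271 = 31 × 41
LCM(2091, 3485, 1394, 1271) = 2 × 3 × 5 × 17 × 31 × 41 = 648210.
Smallest N > 429 is LCM + 429 = 648210 + 429 = 648639.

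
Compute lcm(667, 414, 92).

667 = 23 × 29
414 = 2 × 3^2 × 23
92 = 2^2 × 23
LCM(667, 414, 92) = 2^2 × 3^2 × 23 × 29 = 24012.

24012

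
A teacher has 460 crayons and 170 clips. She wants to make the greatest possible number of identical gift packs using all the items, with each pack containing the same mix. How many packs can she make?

10 packs

The pack count must divide each quantity, so the greatest is gcd(460, 170).
460 = 2^2 × 5 × 23
170 = 2 × 5 × 17
gcd(460, 170) = 2 × 5 = 10.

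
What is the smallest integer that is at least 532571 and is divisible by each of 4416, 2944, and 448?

556416

The integer must be a common multiple of 4416, 2944, and 448, so a multiple of their LCM.
4416 = 2^6 × 3 × 23
2944 = 2^7 × 23
448 = 2^6 × 7
LCM(4416, 2944, 448) = 2^7 × 3 × 7 × 23 = 61824.
Smallest multiple of 61824 that is ≥ 532571: ⌈532571/61824⌉ × 61824 = 9 × 61824 = 556416.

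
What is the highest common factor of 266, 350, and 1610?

14

266 = 2 × 7 × 19
350 = 2 × 5^2 × 7
1610 = 2 × 5 × 7 × 23
gcd(266, 350, 1610) = 2 × 7 = 14.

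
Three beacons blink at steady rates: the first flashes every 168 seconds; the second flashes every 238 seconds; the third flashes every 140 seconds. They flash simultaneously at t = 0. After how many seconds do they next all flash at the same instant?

14280 seconds

The first simultaneous occurrence is after LCM of the individual periods.
168 = 2^3 × 3 × 7
238 = 2 × 7 × 17
140 = 2^2 × 5 × 7
LCM(168, 238, 140) = 2^3 × 3 × 5 × 7 × 17 = 14280.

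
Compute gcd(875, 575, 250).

875 = 5^3 × 7
575 = 5^2 × 23
250 = 2 × 5^3
gcd(875, 575, 250) = 5^2 = 25.

25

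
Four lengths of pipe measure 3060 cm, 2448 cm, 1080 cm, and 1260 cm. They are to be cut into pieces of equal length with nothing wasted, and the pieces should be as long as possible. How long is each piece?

36 cm

Each piece length must divide every original length, so the longest possible is gcd(3060, 2448, 1080, 1260).
3060 = 2^2 × 3^2 × 5 × 17
2448 = 2^4 × 3^2 × 17
1080 = 2^3 × 3^3 × 5
1260 = 2^2 × 3^2 × 5 × 7
gcd(3060, 2448, 1080, 1260) = 2^2 × 3^2 = 36.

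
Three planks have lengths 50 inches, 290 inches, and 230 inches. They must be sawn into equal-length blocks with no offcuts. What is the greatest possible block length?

10 inches

This is the greatest common divisor of 50, 290, and 230.
50 = 2 × 5^2
290 = 2 × 5 × 29
230 = 2 × 5 × 23
gcd(50, 290, 230) = 2 × 5 = 10.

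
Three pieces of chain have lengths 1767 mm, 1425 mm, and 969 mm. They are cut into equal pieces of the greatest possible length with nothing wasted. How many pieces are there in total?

73

Piece length = gcd(1767, 1425, 969).
1767 = 3 × 19 × 31
1425 = 3 × 5^2 × 19
969 = 3 × 17 × 19
gcd(1767, 1425, 969) = 3 × 19 = 57.
Total pieces = 1767/57 + 1425/57 + 969/57 = 31 + 25 + 17 = 73.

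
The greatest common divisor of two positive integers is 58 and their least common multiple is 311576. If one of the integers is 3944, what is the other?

4582

For two integers, gcd × lcm = product, so the other is (58 × 311576) / 3944 = 18071408 / 3944 = 4582.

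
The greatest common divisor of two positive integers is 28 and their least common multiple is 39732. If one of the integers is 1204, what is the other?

For two integers, gcd × lcm = product, so the other is (28 × 39732) / 1204 = 1112496 / 1204 = 924.

924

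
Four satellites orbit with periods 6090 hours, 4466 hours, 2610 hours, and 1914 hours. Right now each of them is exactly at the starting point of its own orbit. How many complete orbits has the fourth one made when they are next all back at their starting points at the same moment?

105 orbits

They are all back at their starting positions together after one LCM of the periods.
6090 = 2 × 3 × 5 × 7 × 29
4466 = 2 × 7 × 11 × 29
2610 = 2 × 3^2 × 5 × 29
1914 = 2 × 3 × 11 × 29
LCM(6090, 4466, 2610, 1914) = 2 × 3^2 × 5 × 7 × 11 × 29 = 200970.
Orbits for period 1914: 200970 / 1914 = 105.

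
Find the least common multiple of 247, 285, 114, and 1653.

247 = 13 × 19
285 = 3 × 5 × 19
114 = 2 × 3 × 19
1653 = 3 × 19 × 29
LCM(247, 285, 114, 1653) = 2 × 3 × 5 × 13 × 19 × 29 = 214890.

214890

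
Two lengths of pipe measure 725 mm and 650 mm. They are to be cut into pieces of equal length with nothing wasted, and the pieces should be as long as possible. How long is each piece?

The greatest length dividing all of 725 and 650 is their gcd.
725 = 5^2 × 29
650 = 2 × 5^2 × 13
gcd(725, 650) = 5^2 = 25.

25 mm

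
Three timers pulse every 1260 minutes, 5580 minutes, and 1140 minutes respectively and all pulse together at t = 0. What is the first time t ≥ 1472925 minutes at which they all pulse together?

1484280 minutes

Joint pulses occur at multiples of LCM(1260, 5580, 1140).
1260 = 2^2 × 3^2 × 5 × 7
5580 = 2^2 × 3^2 × 5 × 31
1140 = 2^2 × 3 × 5 × 19
LCM(1260, 5580, 1140) = 2^2 × 3^2 × 5 × 7 × 19 × 31 = 742140.
Smallest multiple of 742140 that is ≥ 1472925: ⌈1472925/742140⌉ × 742140 = 2 × 742140 = 1484280.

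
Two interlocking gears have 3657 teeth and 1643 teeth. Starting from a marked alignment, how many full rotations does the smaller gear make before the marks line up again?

69 rotations

The first common completion time is the LCM of the periods.
3657 = 3 × 23 × 53
1643 = 31 × 53
LCM(3657, 1643) = 3 × 23 × 31 × 53 = 113367.
Rotations for period 1643: 113367 / 1643 = 69.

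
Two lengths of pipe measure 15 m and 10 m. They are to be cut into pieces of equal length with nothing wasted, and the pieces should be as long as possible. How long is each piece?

By the Euclidean algorithm:
15 = 1 × 10 + 5
10 = 2 × 5 + 0
gcd(15, 10) = 5.

5 m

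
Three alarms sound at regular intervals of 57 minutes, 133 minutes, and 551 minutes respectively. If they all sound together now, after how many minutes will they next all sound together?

11571 minutes

We need the least common multiple of the intervals.
57 = 3 × 19
133 = 7 × 19
551 = 19 × 29
LCM(57, 133, 551) = 3 × 7 × 19 × 29 = 11571.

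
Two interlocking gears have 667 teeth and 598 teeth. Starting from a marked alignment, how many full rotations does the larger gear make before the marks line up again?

The first common completion time is the LCM of the periods.
667 = 23 × 29
598 = 2 × 13 × 23
LCM(667, 598) = 2 × 13 × 23 × 29 = 17342.
Rotations for period 667: 17342 / 667 = 26.

26 rotations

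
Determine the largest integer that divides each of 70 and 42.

70 = 2 × 5 × 7
42 = 2 × 3 × 7
gcd(70, 42) = 2 × 7 = 14.

14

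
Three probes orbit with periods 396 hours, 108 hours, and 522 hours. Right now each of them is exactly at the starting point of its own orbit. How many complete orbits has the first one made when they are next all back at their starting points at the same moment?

All finish a whole number of cycles simultaneously at t = LCM of the periods.
396 = 2^2 × 3^2 × 11
108 = 2^2 × 3^3
522 = 2 × 3^2 × 29
LCM(396, 108, 522) = 2^2 × 3^3 × 11 × 29 = 34452.
Orbits for period 396: 34452 / 396 = 87.

87 orbits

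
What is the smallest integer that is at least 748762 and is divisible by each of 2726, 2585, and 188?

899580

The integer must be a common multiple of 2726, 2585, and 188, so a multiple of their LCM.
2726 = 2 × 29 × 47
2585 = 5 × 11 × 47
188 = 2^2 × 47
LCM(2726, 2585, 188) = 2^2 × 5 × 11 × 29 × 47 = 299860.
Smallest multiple of 299860 that is ≥ 748762: ⌈748762/299860⌉ × 299860 = 3 × 299860 = 899580.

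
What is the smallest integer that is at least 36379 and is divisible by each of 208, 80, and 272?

53040

The integer must be a common multiple of 208, 80, and 272, so a multiple of their LCM.
208 = 2^4 × 13
80 = 2^4 × 5
272 = 2^4 × 17
LCM(208, 80, 272) = 2^4 × 5 × 13 × 17 = 17680.
Smallest multiple of 17680 that is ≥ 36379: ⌈36379/17680⌉ × 17680 = 3 × 17680 = 53040.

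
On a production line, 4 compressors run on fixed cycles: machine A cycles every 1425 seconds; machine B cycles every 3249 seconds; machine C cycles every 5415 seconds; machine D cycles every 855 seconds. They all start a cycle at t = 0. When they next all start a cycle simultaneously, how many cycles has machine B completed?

25 cycles

All finish a whole number of cycles simultaneously at t = LCM of the periods.
1425 = 3 × 5^2 × 19
3249 = 3^2 × 19^2
5415 = 3 × 5 × 19^2
855 = 3^2 × 5 × 19
LCM(1425, 3249, 5415, 855) = 3^2 × 5^2 × 19^2 = 81225.
Cycles for period 3249: 81225 / 3249 = 25.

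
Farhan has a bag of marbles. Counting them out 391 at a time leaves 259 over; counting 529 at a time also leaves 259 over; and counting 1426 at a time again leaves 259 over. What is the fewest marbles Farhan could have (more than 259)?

N − 259 must be a common multiple of 391, 529, and 1426.
391 = 17 × 23
529 = 23^2
1426 = 2 × 23 × 31
LCM(391, 529, 1426) = 2 × 17 × 23^2 × 31 = 557566.
Smallest N > 259 is LCM + 259 = 557566 + 259 = 557825.

557825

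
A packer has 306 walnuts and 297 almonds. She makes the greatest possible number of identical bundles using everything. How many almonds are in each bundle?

Number of bundles = gcd(306, 297).
306 = 2 × 3^2 × 17
297 = 3^3 × 11
gcd(306, 297) = 3^2 = 9.
almonds per bundle = 297 / 9 = 33.

33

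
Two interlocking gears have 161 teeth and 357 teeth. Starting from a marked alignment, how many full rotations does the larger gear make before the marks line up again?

All finish a whole number of cycles simultaneously at t = LCM of the periods.
161 = 7 × 23
357 = 3 × 7 × 17
LCM(161, 357) = 3 × 7 × 17 × 23 = 8211.
Rotations for period 357: 8211 / 357 = 23.

23 rotations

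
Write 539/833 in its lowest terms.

11/17

539 = 7^2 × 11
833 = 7^2 × 17
gcd(539, 833) = 7^2 = 49.
Divide numerator and denominator by 49: 539/833 = 11/17.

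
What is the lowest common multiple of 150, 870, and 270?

150 = 2 × 3 × 5^2
870 = 2 × 3 × 5 × 29
270 = 2 × 3^3 × 5
LCM(150, 870, 270) = 2 × 3^3 × 5^2 × 29 = 39150.

39150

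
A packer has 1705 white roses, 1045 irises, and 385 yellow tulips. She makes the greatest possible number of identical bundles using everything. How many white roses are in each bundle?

31

Number of bundles = gcd(1705, 1045, 385).
1705 = 5 × 11 × 31
1045 = 5 × 11 × 19
385 = 5 × 7 × 11
gcd(1705, 1045, 385) = 5 × 11 = 55.
white roses per bundle = 1705 / 55 = 31.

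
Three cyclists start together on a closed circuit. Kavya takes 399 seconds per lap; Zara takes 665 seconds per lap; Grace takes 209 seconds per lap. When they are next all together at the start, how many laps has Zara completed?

33 laps

The first common completion time is the LCM of the periods.
399 = 3 × 7 × 19
665 = 5 × 7 × 19
209 = 11 × 19
LCM(399, 665, 209) = 3 × 5 × 7 × 11 × 19 = 21945.
Laps for period 665: 21945 / 665 = 33.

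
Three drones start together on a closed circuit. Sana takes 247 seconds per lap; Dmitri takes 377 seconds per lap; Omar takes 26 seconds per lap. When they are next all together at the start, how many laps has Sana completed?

58 laps

They are all back at their starting positions together after one LCM of the periods.
247 = 13 × 19
377 = 13 × 29
26 = 2 × 13
LCM(247, 377, 26) = 2 × 13 × 19 × 29 = 14326.
Laps for period 247: 14326 / 247 = 58.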